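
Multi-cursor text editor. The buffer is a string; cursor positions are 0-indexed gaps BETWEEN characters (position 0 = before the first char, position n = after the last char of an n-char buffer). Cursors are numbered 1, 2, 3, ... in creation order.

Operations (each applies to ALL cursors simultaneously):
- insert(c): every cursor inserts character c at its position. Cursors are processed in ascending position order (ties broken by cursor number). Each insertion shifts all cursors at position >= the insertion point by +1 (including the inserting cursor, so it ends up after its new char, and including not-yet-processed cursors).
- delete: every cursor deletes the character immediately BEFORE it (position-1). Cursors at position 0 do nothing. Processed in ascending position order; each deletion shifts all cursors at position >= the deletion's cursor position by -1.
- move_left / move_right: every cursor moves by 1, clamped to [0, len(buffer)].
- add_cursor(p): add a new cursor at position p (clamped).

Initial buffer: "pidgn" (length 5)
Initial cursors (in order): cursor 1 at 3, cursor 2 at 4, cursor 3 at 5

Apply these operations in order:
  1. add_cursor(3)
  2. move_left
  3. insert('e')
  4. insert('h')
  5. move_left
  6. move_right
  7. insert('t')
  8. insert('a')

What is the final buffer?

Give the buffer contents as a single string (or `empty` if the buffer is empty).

Answer: pieehhttaadehtagehtan

Derivation:
After op 1 (add_cursor(3)): buffer="pidgn" (len 5), cursors c1@3 c4@3 c2@4 c3@5, authorship .....
After op 2 (move_left): buffer="pidgn" (len 5), cursors c1@2 c4@2 c2@3 c3@4, authorship .....
After op 3 (insert('e')): buffer="pieedegen" (len 9), cursors c1@4 c4@4 c2@6 c3@8, authorship ..14.2.3.
After op 4 (insert('h')): buffer="pieehhdehgehn" (len 13), cursors c1@6 c4@6 c2@9 c3@12, authorship ..1414.22.33.
After op 5 (move_left): buffer="pieehhdehgehn" (len 13), cursors c1@5 c4@5 c2@8 c3@11, authorship ..1414.22.33.
After op 6 (move_right): buffer="pieehhdehgehn" (len 13), cursors c1@6 c4@6 c2@9 c3@12, authorship ..1414.22.33.
After op 7 (insert('t')): buffer="pieehhttdehtgehtn" (len 17), cursors c1@8 c4@8 c2@12 c3@16, authorship ..141414.222.333.
After op 8 (insert('a')): buffer="pieehhttaadehtagehtan" (len 21), cursors c1@10 c4@10 c2@15 c3@20, authorship ..14141414.2222.3333.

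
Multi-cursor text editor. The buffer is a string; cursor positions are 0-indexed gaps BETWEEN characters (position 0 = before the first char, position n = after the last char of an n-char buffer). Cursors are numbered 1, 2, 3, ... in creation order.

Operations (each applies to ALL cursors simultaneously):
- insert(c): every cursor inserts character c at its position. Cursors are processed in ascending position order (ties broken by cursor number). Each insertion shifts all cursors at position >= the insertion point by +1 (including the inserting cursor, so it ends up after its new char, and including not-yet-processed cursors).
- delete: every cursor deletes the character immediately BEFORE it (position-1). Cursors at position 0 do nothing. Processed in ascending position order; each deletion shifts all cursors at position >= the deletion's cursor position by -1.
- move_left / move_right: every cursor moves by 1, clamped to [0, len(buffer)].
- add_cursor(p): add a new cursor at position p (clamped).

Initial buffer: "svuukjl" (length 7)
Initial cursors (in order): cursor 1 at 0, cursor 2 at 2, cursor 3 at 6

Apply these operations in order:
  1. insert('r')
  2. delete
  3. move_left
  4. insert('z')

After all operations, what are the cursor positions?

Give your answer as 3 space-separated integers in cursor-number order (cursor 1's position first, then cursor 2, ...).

Answer: 1 3 8

Derivation:
After op 1 (insert('r')): buffer="rsvruukjrl" (len 10), cursors c1@1 c2@4 c3@9, authorship 1..2....3.
After op 2 (delete): buffer="svuukjl" (len 7), cursors c1@0 c2@2 c3@6, authorship .......
After op 3 (move_left): buffer="svuukjl" (len 7), cursors c1@0 c2@1 c3@5, authorship .......
After op 4 (insert('z')): buffer="zszvuukzjl" (len 10), cursors c1@1 c2@3 c3@8, authorship 1.2....3..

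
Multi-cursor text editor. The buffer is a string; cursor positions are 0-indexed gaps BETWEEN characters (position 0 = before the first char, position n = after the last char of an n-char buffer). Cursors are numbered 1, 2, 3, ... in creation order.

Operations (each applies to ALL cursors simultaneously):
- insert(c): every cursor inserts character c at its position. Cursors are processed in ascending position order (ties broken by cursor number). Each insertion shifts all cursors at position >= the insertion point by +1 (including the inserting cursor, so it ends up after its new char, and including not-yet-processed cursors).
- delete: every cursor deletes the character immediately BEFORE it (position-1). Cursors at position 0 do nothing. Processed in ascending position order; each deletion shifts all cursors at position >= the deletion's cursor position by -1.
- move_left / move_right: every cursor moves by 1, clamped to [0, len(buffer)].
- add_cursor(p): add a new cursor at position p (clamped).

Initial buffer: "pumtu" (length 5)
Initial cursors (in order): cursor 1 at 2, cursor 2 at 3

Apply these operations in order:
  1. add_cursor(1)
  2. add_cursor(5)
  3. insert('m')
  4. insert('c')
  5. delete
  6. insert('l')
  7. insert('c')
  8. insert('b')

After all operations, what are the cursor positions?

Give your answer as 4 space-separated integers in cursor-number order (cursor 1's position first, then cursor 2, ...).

Answer: 10 15 5 21

Derivation:
After op 1 (add_cursor(1)): buffer="pumtu" (len 5), cursors c3@1 c1@2 c2@3, authorship .....
After op 2 (add_cursor(5)): buffer="pumtu" (len 5), cursors c3@1 c1@2 c2@3 c4@5, authorship .....
After op 3 (insert('m')): buffer="pmummmtum" (len 9), cursors c3@2 c1@4 c2@6 c4@9, authorship .3.1.2..4
After op 4 (insert('c')): buffer="pmcumcmmctumc" (len 13), cursors c3@3 c1@6 c2@9 c4@13, authorship .33.11.22..44
After op 5 (delete): buffer="pmummmtum" (len 9), cursors c3@2 c1@4 c2@6 c4@9, authorship .3.1.2..4
After op 6 (insert('l')): buffer="pmlumlmmltuml" (len 13), cursors c3@3 c1@6 c2@9 c4@13, authorship .33.11.22..44
After op 7 (insert('c')): buffer="pmlcumlcmmlctumlc" (len 17), cursors c3@4 c1@8 c2@12 c4@17, authorship .333.111.222..444
After op 8 (insert('b')): buffer="pmlcbumlcbmmlcbtumlcb" (len 21), cursors c3@5 c1@10 c2@15 c4@21, authorship .3333.1111.2222..4444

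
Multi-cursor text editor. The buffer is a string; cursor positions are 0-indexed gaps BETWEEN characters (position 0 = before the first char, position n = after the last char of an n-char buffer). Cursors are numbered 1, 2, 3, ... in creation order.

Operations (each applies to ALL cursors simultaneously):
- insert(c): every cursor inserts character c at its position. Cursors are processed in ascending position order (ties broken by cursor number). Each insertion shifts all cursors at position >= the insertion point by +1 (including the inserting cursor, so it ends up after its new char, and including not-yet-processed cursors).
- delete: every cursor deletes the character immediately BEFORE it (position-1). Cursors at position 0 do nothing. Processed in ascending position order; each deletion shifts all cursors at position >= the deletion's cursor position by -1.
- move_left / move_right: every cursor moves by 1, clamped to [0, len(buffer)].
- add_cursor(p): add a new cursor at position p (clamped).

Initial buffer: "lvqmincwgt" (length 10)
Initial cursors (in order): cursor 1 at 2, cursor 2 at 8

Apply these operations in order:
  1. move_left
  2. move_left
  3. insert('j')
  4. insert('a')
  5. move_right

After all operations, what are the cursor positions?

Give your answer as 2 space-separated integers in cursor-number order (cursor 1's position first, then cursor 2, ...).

Answer: 3 11

Derivation:
After op 1 (move_left): buffer="lvqmincwgt" (len 10), cursors c1@1 c2@7, authorship ..........
After op 2 (move_left): buffer="lvqmincwgt" (len 10), cursors c1@0 c2@6, authorship ..........
After op 3 (insert('j')): buffer="jlvqminjcwgt" (len 12), cursors c1@1 c2@8, authorship 1......2....
After op 4 (insert('a')): buffer="jalvqminjacwgt" (len 14), cursors c1@2 c2@10, authorship 11......22....
After op 5 (move_right): buffer="jalvqminjacwgt" (len 14), cursors c1@3 c2@11, authorship 11......22....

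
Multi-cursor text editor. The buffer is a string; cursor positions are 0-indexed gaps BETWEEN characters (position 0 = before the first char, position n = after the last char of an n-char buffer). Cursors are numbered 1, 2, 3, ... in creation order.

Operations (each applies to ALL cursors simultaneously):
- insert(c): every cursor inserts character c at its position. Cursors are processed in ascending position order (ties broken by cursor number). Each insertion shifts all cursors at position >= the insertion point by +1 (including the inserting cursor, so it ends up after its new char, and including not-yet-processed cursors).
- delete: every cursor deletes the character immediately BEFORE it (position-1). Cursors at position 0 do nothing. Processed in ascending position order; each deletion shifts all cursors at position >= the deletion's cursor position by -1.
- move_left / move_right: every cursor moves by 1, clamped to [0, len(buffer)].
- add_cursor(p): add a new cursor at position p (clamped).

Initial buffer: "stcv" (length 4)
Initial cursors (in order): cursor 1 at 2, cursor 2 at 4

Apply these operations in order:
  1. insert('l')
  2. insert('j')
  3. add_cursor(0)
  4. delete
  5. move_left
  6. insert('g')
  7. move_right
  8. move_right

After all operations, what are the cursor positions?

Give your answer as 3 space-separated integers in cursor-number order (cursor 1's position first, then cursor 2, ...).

Answer: 6 9 3

Derivation:
After op 1 (insert('l')): buffer="stlcvl" (len 6), cursors c1@3 c2@6, authorship ..1..2
After op 2 (insert('j')): buffer="stljcvlj" (len 8), cursors c1@4 c2@8, authorship ..11..22
After op 3 (add_cursor(0)): buffer="stljcvlj" (len 8), cursors c3@0 c1@4 c2@8, authorship ..11..22
After op 4 (delete): buffer="stlcvl" (len 6), cursors c3@0 c1@3 c2@6, authorship ..1..2
After op 5 (move_left): buffer="stlcvl" (len 6), cursors c3@0 c1@2 c2@5, authorship ..1..2
After op 6 (insert('g')): buffer="gstglcvgl" (len 9), cursors c3@1 c1@4 c2@8, authorship 3..11..22
After op 7 (move_right): buffer="gstglcvgl" (len 9), cursors c3@2 c1@5 c2@9, authorship 3..11..22
After op 8 (move_right): buffer="gstglcvgl" (len 9), cursors c3@3 c1@6 c2@9, authorship 3..11..22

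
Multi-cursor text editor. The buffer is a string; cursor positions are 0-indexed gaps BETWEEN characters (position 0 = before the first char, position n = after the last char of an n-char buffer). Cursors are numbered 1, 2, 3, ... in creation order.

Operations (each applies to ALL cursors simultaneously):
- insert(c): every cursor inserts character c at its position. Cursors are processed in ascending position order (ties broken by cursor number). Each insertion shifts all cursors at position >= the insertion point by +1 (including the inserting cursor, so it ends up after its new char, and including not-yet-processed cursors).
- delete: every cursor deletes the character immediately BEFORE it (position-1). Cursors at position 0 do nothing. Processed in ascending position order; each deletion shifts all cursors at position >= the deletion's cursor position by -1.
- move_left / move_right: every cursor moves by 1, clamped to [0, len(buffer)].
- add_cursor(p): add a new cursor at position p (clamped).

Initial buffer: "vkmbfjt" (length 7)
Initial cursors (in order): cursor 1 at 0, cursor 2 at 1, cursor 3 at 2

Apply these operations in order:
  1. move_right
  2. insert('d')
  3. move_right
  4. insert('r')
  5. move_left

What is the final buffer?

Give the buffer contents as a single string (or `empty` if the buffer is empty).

Answer: vdkrdmrdbrfjt

Derivation:
After op 1 (move_right): buffer="vkmbfjt" (len 7), cursors c1@1 c2@2 c3@3, authorship .......
After op 2 (insert('d')): buffer="vdkdmdbfjt" (len 10), cursors c1@2 c2@4 c3@6, authorship .1.2.3....
After op 3 (move_right): buffer="vdkdmdbfjt" (len 10), cursors c1@3 c2@5 c3@7, authorship .1.2.3....
After op 4 (insert('r')): buffer="vdkrdmrdbrfjt" (len 13), cursors c1@4 c2@7 c3@10, authorship .1.12.23.3...
After op 5 (move_left): buffer="vdkrdmrdbrfjt" (len 13), cursors c1@3 c2@6 c3@9, authorship .1.12.23.3...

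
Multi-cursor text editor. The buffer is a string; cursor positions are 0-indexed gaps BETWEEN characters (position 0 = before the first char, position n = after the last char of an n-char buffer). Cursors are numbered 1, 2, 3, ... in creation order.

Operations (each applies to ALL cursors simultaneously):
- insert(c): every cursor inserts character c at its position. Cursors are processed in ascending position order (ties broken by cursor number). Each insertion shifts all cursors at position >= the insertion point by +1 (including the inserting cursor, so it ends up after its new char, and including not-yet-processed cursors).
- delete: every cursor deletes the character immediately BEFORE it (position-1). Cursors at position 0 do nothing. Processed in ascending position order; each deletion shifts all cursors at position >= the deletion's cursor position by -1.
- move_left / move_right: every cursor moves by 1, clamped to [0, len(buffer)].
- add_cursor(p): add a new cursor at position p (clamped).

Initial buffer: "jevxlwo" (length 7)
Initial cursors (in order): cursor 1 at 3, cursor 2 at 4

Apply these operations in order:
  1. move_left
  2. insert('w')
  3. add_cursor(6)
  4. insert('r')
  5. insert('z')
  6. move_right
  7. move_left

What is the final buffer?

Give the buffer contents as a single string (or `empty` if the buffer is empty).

Answer: jewrzvwrzxrzlwo

Derivation:
After op 1 (move_left): buffer="jevxlwo" (len 7), cursors c1@2 c2@3, authorship .......
After op 2 (insert('w')): buffer="jewvwxlwo" (len 9), cursors c1@3 c2@5, authorship ..1.2....
After op 3 (add_cursor(6)): buffer="jewvwxlwo" (len 9), cursors c1@3 c2@5 c3@6, authorship ..1.2....
After op 4 (insert('r')): buffer="jewrvwrxrlwo" (len 12), cursors c1@4 c2@7 c3@9, authorship ..11.22.3...
After op 5 (insert('z')): buffer="jewrzvwrzxrzlwo" (len 15), cursors c1@5 c2@9 c3@12, authorship ..111.222.33...
After op 6 (move_right): buffer="jewrzvwrzxrzlwo" (len 15), cursors c1@6 c2@10 c3@13, authorship ..111.222.33...
After op 7 (move_left): buffer="jewrzvwrzxrzlwo" (len 15), cursors c1@5 c2@9 c3@12, authorship ..111.222.33...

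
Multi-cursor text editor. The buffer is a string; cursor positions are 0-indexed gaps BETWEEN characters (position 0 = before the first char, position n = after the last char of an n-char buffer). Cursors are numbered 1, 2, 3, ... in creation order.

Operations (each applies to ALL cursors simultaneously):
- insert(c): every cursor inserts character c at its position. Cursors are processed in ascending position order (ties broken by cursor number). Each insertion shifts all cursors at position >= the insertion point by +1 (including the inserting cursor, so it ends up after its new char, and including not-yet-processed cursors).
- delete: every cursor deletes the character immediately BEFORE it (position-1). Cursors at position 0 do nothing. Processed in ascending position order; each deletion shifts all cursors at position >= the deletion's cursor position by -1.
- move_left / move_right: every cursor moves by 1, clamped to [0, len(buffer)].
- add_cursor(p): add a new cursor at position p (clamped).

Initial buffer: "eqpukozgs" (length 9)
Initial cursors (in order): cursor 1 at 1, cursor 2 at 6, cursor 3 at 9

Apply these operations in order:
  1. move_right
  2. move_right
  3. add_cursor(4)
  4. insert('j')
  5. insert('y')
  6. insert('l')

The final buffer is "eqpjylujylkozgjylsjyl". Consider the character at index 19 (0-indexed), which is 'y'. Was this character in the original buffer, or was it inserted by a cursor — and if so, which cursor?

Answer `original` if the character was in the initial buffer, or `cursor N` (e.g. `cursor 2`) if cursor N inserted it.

After op 1 (move_right): buffer="eqpukozgs" (len 9), cursors c1@2 c2@7 c3@9, authorship .........
After op 2 (move_right): buffer="eqpukozgs" (len 9), cursors c1@3 c2@8 c3@9, authorship .........
After op 3 (add_cursor(4)): buffer="eqpukozgs" (len 9), cursors c1@3 c4@4 c2@8 c3@9, authorship .........
After op 4 (insert('j')): buffer="eqpjujkozgjsj" (len 13), cursors c1@4 c4@6 c2@11 c3@13, authorship ...1.4....2.3
After op 5 (insert('y')): buffer="eqpjyujykozgjysjy" (len 17), cursors c1@5 c4@8 c2@14 c3@17, authorship ...11.44....22.33
After op 6 (insert('l')): buffer="eqpjylujylkozgjylsjyl" (len 21), cursors c1@6 c4@10 c2@17 c3@21, authorship ...111.444....222.333
Authorship (.=original, N=cursor N): . . . 1 1 1 . 4 4 4 . . . . 2 2 2 . 3 3 3
Index 19: author = 3

Answer: cursor 3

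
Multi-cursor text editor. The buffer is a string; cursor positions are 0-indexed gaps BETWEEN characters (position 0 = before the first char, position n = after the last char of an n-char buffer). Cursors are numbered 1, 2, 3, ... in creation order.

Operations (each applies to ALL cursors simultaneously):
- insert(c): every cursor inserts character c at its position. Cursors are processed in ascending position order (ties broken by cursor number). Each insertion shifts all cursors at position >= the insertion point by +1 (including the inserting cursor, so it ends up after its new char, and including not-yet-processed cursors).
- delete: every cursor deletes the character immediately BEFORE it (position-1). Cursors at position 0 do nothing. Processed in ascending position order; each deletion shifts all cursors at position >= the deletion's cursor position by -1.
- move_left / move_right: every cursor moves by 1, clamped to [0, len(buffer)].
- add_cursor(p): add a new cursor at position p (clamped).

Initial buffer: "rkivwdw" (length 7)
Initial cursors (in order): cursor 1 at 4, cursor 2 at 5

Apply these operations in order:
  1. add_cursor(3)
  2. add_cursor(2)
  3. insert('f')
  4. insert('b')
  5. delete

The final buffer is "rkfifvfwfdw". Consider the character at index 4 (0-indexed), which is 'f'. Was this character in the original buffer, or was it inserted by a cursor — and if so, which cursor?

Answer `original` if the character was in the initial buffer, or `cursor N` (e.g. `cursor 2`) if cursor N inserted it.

Answer: cursor 3

Derivation:
After op 1 (add_cursor(3)): buffer="rkivwdw" (len 7), cursors c3@3 c1@4 c2@5, authorship .......
After op 2 (add_cursor(2)): buffer="rkivwdw" (len 7), cursors c4@2 c3@3 c1@4 c2@5, authorship .......
After op 3 (insert('f')): buffer="rkfifvfwfdw" (len 11), cursors c4@3 c3@5 c1@7 c2@9, authorship ..4.3.1.2..
After op 4 (insert('b')): buffer="rkfbifbvfbwfbdw" (len 15), cursors c4@4 c3@7 c1@10 c2@13, authorship ..44.33.11.22..
After op 5 (delete): buffer="rkfifvfwfdw" (len 11), cursors c4@3 c3@5 c1@7 c2@9, authorship ..4.3.1.2..
Authorship (.=original, N=cursor N): . . 4 . 3 . 1 . 2 . .
Index 4: author = 3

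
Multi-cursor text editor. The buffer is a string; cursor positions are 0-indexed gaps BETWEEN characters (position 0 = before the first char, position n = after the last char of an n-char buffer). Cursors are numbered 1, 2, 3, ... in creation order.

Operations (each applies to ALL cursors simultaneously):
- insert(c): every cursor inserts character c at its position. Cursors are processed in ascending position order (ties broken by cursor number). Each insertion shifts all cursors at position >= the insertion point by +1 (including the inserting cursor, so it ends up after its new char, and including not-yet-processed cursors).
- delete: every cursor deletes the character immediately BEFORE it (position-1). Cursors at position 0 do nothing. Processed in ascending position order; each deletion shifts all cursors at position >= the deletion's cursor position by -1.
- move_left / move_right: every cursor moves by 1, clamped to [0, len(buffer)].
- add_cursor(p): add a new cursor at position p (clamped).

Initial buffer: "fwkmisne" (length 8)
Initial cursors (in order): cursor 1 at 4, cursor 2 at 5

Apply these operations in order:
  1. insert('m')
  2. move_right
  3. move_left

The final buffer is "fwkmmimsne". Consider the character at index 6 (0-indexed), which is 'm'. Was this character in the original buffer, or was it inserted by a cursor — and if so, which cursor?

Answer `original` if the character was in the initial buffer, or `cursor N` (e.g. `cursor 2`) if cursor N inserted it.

Answer: cursor 2

Derivation:
After op 1 (insert('m')): buffer="fwkmmimsne" (len 10), cursors c1@5 c2@7, authorship ....1.2...
After op 2 (move_right): buffer="fwkmmimsne" (len 10), cursors c1@6 c2@8, authorship ....1.2...
After op 3 (move_left): buffer="fwkmmimsne" (len 10), cursors c1@5 c2@7, authorship ....1.2...
Authorship (.=original, N=cursor N): . . . . 1 . 2 . . .
Index 6: author = 2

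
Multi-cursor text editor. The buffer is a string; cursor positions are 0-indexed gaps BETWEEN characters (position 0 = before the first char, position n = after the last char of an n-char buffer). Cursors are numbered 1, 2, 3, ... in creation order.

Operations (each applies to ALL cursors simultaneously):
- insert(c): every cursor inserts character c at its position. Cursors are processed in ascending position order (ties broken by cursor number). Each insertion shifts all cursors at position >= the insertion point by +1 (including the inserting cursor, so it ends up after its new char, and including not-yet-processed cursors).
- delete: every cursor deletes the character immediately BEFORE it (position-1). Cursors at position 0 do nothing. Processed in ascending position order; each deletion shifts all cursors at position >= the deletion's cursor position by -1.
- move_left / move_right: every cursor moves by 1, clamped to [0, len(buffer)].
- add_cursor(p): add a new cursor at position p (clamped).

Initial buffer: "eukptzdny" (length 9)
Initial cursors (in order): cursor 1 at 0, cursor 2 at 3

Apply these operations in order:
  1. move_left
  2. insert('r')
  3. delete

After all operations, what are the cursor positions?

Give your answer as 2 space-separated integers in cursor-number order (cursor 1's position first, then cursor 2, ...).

After op 1 (move_left): buffer="eukptzdny" (len 9), cursors c1@0 c2@2, authorship .........
After op 2 (insert('r')): buffer="reurkptzdny" (len 11), cursors c1@1 c2@4, authorship 1..2.......
After op 3 (delete): buffer="eukptzdny" (len 9), cursors c1@0 c2@2, authorship .........

Answer: 0 2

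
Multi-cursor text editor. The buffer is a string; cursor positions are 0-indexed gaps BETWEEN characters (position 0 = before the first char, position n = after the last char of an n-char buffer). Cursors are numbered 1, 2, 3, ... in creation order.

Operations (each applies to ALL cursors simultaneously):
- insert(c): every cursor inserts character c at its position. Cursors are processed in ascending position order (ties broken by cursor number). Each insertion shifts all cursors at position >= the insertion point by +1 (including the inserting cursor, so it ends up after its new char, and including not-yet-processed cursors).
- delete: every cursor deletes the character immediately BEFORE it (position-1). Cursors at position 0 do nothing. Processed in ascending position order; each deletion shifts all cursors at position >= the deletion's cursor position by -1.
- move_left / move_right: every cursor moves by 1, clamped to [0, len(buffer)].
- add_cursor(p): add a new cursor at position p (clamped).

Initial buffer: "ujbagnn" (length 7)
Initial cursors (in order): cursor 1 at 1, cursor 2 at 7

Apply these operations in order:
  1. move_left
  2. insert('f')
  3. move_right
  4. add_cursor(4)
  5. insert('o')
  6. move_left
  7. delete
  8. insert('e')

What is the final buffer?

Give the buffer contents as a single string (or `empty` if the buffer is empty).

After op 1 (move_left): buffer="ujbagnn" (len 7), cursors c1@0 c2@6, authorship .......
After op 2 (insert('f')): buffer="fujbagnfn" (len 9), cursors c1@1 c2@8, authorship 1......2.
After op 3 (move_right): buffer="fujbagnfn" (len 9), cursors c1@2 c2@9, authorship 1......2.
After op 4 (add_cursor(4)): buffer="fujbagnfn" (len 9), cursors c1@2 c3@4 c2@9, authorship 1......2.
After op 5 (insert('o')): buffer="fuojboagnfno" (len 12), cursors c1@3 c3@6 c2@12, authorship 1.1..3...2.2
After op 6 (move_left): buffer="fuojboagnfno" (len 12), cursors c1@2 c3@5 c2@11, authorship 1.1..3...2.2
After op 7 (delete): buffer="fojoagnfo" (len 9), cursors c1@1 c3@3 c2@8, authorship 11.3...22
After op 8 (insert('e')): buffer="feojeoagnfeo" (len 12), cursors c1@2 c3@5 c2@11, authorship 111.33...222

Answer: feojeoagnfeo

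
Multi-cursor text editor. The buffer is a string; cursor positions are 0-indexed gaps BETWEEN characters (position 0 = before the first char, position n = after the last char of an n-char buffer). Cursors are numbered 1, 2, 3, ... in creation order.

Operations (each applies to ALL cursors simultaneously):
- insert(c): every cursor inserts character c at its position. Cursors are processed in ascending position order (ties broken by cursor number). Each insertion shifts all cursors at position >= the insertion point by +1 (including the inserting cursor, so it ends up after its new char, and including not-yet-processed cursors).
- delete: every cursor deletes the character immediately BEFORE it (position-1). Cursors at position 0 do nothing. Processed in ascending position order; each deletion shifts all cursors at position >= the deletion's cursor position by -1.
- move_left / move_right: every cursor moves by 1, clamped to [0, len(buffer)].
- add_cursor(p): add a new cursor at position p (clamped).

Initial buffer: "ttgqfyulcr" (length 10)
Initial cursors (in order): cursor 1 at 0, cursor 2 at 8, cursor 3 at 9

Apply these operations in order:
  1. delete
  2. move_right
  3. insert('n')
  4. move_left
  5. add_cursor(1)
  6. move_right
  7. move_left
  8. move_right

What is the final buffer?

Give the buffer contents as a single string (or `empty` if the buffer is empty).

After op 1 (delete): buffer="ttgqfyur" (len 8), cursors c1@0 c2@7 c3@7, authorship ........
After op 2 (move_right): buffer="ttgqfyur" (len 8), cursors c1@1 c2@8 c3@8, authorship ........
After op 3 (insert('n')): buffer="tntgqfyurnn" (len 11), cursors c1@2 c2@11 c3@11, authorship .1.......23
After op 4 (move_left): buffer="tntgqfyurnn" (len 11), cursors c1@1 c2@10 c3@10, authorship .1.......23
After op 5 (add_cursor(1)): buffer="tntgqfyurnn" (len 11), cursors c1@1 c4@1 c2@10 c3@10, authorship .1.......23
After op 6 (move_right): buffer="tntgqfyurnn" (len 11), cursors c1@2 c4@2 c2@11 c3@11, authorship .1.......23
After op 7 (move_left): buffer="tntgqfyurnn" (len 11), cursors c1@1 c4@1 c2@10 c3@10, authorship .1.......23
After op 8 (move_right): buffer="tntgqfyurnn" (len 11), cursors c1@2 c4@2 c2@11 c3@11, authorship .1.......23

Answer: tntgqfyurnn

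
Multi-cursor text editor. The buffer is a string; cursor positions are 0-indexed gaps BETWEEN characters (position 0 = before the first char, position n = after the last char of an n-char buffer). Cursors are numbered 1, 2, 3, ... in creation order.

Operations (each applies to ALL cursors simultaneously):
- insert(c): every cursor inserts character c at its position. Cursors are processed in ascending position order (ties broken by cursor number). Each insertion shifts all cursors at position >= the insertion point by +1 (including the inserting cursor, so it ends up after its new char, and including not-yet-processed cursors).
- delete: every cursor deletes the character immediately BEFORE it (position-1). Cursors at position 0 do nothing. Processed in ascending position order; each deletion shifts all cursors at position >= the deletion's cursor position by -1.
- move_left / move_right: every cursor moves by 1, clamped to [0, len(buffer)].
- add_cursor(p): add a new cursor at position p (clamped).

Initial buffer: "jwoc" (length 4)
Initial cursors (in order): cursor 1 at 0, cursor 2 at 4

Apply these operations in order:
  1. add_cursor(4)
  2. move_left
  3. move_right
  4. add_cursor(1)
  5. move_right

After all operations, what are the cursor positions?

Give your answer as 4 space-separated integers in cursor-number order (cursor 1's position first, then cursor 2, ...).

After op 1 (add_cursor(4)): buffer="jwoc" (len 4), cursors c1@0 c2@4 c3@4, authorship ....
After op 2 (move_left): buffer="jwoc" (len 4), cursors c1@0 c2@3 c3@3, authorship ....
After op 3 (move_right): buffer="jwoc" (len 4), cursors c1@1 c2@4 c3@4, authorship ....
After op 4 (add_cursor(1)): buffer="jwoc" (len 4), cursors c1@1 c4@1 c2@4 c3@4, authorship ....
After op 5 (move_right): buffer="jwoc" (len 4), cursors c1@2 c4@2 c2@4 c3@4, authorship ....

Answer: 2 4 4 2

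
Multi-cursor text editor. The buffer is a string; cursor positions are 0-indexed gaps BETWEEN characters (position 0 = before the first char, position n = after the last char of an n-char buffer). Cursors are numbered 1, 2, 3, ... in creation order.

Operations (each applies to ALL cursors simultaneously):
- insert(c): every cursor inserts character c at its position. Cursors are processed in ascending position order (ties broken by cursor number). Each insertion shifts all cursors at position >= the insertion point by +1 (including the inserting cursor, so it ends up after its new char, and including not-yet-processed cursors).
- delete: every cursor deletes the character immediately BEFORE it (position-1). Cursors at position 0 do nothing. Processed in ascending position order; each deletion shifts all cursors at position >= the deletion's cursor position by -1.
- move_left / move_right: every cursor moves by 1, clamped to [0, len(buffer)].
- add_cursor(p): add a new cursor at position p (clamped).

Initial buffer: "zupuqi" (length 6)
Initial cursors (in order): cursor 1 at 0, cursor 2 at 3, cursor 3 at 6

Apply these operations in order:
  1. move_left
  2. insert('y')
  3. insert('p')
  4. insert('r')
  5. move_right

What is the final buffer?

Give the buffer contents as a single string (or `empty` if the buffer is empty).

After op 1 (move_left): buffer="zupuqi" (len 6), cursors c1@0 c2@2 c3@5, authorship ......
After op 2 (insert('y')): buffer="yzuypuqyi" (len 9), cursors c1@1 c2@4 c3@8, authorship 1..2...3.
After op 3 (insert('p')): buffer="ypzuyppuqypi" (len 12), cursors c1@2 c2@6 c3@11, authorship 11..22...33.
After op 4 (insert('r')): buffer="yprzuyprpuqypri" (len 15), cursors c1@3 c2@8 c3@14, authorship 111..222...333.
After op 5 (move_right): buffer="yprzuyprpuqypri" (len 15), cursors c1@4 c2@9 c3@15, authorship 111..222...333.

Answer: yprzuyprpuqypri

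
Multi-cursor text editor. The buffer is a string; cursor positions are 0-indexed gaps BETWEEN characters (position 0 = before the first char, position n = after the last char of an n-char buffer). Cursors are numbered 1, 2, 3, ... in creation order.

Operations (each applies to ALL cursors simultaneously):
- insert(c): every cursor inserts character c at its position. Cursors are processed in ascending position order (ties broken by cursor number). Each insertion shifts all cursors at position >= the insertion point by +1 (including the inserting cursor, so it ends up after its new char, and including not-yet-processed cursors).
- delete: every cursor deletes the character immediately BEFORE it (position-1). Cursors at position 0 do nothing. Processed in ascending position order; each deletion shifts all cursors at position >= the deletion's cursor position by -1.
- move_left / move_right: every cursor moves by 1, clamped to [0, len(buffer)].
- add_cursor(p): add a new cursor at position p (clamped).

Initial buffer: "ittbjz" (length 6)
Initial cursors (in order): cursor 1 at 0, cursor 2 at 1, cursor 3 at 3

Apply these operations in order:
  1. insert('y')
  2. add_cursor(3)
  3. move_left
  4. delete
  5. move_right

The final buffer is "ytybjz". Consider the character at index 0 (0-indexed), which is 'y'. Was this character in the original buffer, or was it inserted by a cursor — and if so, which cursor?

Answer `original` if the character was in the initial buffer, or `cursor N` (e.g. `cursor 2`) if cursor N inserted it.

Answer: cursor 2

Derivation:
After op 1 (insert('y')): buffer="yiyttybjz" (len 9), cursors c1@1 c2@3 c3@6, authorship 1.2..3...
After op 2 (add_cursor(3)): buffer="yiyttybjz" (len 9), cursors c1@1 c2@3 c4@3 c3@6, authorship 1.2..3...
After op 3 (move_left): buffer="yiyttybjz" (len 9), cursors c1@0 c2@2 c4@2 c3@5, authorship 1.2..3...
After op 4 (delete): buffer="ytybjz" (len 6), cursors c1@0 c2@0 c4@0 c3@2, authorship 2.3...
After op 5 (move_right): buffer="ytybjz" (len 6), cursors c1@1 c2@1 c4@1 c3@3, authorship 2.3...
Authorship (.=original, N=cursor N): 2 . 3 . . .
Index 0: author = 2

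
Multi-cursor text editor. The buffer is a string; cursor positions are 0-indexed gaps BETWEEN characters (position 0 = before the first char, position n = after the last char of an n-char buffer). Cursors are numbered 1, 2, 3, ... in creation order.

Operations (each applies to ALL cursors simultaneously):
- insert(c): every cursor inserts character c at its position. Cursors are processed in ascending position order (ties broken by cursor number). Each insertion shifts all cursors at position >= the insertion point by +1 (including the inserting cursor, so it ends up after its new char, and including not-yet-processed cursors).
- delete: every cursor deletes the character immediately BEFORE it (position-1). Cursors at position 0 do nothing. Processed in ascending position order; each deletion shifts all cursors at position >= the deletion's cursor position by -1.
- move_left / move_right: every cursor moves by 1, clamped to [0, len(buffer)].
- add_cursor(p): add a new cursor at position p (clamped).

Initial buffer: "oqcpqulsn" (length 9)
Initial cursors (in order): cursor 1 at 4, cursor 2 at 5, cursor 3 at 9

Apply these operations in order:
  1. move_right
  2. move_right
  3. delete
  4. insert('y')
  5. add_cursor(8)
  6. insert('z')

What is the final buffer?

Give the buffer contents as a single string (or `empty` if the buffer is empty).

After op 1 (move_right): buffer="oqcpqulsn" (len 9), cursors c1@5 c2@6 c3@9, authorship .........
After op 2 (move_right): buffer="oqcpqulsn" (len 9), cursors c1@6 c2@7 c3@9, authorship .........
After op 3 (delete): buffer="oqcpqs" (len 6), cursors c1@5 c2@5 c3@6, authorship ......
After op 4 (insert('y')): buffer="oqcpqyysy" (len 9), cursors c1@7 c2@7 c3@9, authorship .....12.3
After op 5 (add_cursor(8)): buffer="oqcpqyysy" (len 9), cursors c1@7 c2@7 c4@8 c3@9, authorship .....12.3
After op 6 (insert('z')): buffer="oqcpqyyzzszyz" (len 13), cursors c1@9 c2@9 c4@11 c3@13, authorship .....1212.433

Answer: oqcpqyyzzszyz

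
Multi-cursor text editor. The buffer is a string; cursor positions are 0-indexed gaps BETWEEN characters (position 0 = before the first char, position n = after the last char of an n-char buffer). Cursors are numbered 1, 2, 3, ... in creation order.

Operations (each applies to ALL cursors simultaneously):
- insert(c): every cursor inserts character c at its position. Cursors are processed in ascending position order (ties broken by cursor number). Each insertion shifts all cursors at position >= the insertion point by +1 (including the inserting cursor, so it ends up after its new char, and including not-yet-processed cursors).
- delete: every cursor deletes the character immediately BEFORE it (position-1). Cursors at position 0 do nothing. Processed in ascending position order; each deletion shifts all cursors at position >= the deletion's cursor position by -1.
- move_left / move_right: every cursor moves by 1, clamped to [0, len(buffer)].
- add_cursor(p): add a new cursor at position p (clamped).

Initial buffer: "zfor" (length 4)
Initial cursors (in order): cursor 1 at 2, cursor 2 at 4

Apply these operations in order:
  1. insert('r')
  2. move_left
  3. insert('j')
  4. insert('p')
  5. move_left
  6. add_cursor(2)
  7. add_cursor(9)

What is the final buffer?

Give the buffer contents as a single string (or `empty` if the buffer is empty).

After op 1 (insert('r')): buffer="zfrorr" (len 6), cursors c1@3 c2@6, authorship ..1..2
After op 2 (move_left): buffer="zfrorr" (len 6), cursors c1@2 c2@5, authorship ..1..2
After op 3 (insert('j')): buffer="zfjrorjr" (len 8), cursors c1@3 c2@7, authorship ..11..22
After op 4 (insert('p')): buffer="zfjprorjpr" (len 10), cursors c1@4 c2@9, authorship ..111..222
After op 5 (move_left): buffer="zfjprorjpr" (len 10), cursors c1@3 c2@8, authorship ..111..222
After op 6 (add_cursor(2)): buffer="zfjprorjpr" (len 10), cursors c3@2 c1@3 c2@8, authorship ..111..222
After op 7 (add_cursor(9)): buffer="zfjprorjpr" (len 10), cursors c3@2 c1@3 c2@8 c4@9, authorship ..111..222

Answer: zfjprorjpr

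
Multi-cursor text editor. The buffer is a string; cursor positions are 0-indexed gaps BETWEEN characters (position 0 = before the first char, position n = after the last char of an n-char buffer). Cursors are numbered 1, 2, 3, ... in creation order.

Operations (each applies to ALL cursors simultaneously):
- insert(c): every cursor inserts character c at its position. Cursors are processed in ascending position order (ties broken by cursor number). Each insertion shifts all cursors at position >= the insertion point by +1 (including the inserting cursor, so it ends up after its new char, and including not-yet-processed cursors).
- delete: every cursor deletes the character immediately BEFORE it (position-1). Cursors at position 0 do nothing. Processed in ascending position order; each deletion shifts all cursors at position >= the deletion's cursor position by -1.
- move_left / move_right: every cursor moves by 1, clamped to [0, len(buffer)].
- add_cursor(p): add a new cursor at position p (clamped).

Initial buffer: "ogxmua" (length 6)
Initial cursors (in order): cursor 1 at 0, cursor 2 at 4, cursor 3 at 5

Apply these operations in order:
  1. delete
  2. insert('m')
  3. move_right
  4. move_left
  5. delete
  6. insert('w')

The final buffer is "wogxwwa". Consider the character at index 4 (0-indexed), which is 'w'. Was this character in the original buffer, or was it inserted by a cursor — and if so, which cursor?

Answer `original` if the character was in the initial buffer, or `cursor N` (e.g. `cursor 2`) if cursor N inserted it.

After op 1 (delete): buffer="ogxa" (len 4), cursors c1@0 c2@3 c3@3, authorship ....
After op 2 (insert('m')): buffer="mogxmma" (len 7), cursors c1@1 c2@6 c3@6, authorship 1...23.
After op 3 (move_right): buffer="mogxmma" (len 7), cursors c1@2 c2@7 c3@7, authorship 1...23.
After op 4 (move_left): buffer="mogxmma" (len 7), cursors c1@1 c2@6 c3@6, authorship 1...23.
After op 5 (delete): buffer="ogxa" (len 4), cursors c1@0 c2@3 c3@3, authorship ....
After op 6 (insert('w')): buffer="wogxwwa" (len 7), cursors c1@1 c2@6 c3@6, authorship 1...23.
Authorship (.=original, N=cursor N): 1 . . . 2 3 .
Index 4: author = 2

Answer: cursor 2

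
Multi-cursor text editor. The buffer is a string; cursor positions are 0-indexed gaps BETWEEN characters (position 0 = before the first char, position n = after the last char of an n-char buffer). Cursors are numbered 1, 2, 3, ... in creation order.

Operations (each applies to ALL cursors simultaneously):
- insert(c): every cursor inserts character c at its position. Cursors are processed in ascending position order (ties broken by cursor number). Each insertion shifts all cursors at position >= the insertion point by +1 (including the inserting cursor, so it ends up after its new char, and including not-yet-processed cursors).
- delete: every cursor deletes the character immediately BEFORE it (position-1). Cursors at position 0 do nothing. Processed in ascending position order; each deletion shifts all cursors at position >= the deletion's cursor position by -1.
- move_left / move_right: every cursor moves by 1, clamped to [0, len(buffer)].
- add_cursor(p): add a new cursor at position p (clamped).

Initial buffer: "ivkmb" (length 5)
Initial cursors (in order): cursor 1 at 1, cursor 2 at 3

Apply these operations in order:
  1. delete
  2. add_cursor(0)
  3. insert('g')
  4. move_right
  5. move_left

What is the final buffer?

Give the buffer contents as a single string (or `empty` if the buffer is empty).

Answer: ggvgmb

Derivation:
After op 1 (delete): buffer="vmb" (len 3), cursors c1@0 c2@1, authorship ...
After op 2 (add_cursor(0)): buffer="vmb" (len 3), cursors c1@0 c3@0 c2@1, authorship ...
After op 3 (insert('g')): buffer="ggvgmb" (len 6), cursors c1@2 c3@2 c2@4, authorship 13.2..
After op 4 (move_right): buffer="ggvgmb" (len 6), cursors c1@3 c3@3 c2@5, authorship 13.2..
After op 5 (move_left): buffer="ggvgmb" (len 6), cursors c1@2 c3@2 c2@4, authorship 13.2..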